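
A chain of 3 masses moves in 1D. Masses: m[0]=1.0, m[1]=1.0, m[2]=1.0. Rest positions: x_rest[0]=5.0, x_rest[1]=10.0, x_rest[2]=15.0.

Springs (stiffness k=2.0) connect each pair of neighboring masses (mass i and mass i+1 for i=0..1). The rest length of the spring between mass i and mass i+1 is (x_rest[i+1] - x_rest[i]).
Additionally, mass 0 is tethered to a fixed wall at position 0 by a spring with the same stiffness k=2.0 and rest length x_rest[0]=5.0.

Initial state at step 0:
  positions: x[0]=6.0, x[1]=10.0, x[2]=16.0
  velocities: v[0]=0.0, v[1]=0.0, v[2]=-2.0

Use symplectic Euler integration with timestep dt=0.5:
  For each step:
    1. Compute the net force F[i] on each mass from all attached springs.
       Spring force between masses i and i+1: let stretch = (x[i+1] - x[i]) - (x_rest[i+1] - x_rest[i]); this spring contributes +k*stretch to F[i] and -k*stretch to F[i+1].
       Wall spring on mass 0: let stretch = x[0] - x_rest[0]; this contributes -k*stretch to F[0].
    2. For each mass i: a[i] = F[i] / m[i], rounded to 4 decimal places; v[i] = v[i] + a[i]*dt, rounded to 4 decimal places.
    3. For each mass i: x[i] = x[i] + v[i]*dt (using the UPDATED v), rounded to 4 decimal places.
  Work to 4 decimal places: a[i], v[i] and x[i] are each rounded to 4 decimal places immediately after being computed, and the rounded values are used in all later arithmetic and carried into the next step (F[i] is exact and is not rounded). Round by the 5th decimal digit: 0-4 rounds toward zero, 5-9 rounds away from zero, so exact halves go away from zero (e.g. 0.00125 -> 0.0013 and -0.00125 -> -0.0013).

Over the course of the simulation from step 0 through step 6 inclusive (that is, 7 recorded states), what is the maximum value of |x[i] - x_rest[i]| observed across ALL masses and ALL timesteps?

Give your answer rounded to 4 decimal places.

Step 0: x=[6.0000 10.0000 16.0000] v=[0.0000 0.0000 -2.0000]
Step 1: x=[5.0000 11.0000 14.5000] v=[-2.0000 2.0000 -3.0000]
Step 2: x=[4.5000 10.7500 13.7500] v=[-1.0000 -0.5000 -1.5000]
Step 3: x=[4.8750 8.8750 14.0000] v=[0.7500 -3.7500 0.5000]
Step 4: x=[4.8125 7.5625 14.1875] v=[-0.1250 -2.6250 0.3750]
Step 5: x=[3.7188 8.1875 13.5625] v=[-2.1875 1.2500 -1.2500]
Step 6: x=[3.0000 9.2657 12.7500] v=[-1.4376 2.1563 -1.6250]
Max displacement = 2.4375

Answer: 2.4375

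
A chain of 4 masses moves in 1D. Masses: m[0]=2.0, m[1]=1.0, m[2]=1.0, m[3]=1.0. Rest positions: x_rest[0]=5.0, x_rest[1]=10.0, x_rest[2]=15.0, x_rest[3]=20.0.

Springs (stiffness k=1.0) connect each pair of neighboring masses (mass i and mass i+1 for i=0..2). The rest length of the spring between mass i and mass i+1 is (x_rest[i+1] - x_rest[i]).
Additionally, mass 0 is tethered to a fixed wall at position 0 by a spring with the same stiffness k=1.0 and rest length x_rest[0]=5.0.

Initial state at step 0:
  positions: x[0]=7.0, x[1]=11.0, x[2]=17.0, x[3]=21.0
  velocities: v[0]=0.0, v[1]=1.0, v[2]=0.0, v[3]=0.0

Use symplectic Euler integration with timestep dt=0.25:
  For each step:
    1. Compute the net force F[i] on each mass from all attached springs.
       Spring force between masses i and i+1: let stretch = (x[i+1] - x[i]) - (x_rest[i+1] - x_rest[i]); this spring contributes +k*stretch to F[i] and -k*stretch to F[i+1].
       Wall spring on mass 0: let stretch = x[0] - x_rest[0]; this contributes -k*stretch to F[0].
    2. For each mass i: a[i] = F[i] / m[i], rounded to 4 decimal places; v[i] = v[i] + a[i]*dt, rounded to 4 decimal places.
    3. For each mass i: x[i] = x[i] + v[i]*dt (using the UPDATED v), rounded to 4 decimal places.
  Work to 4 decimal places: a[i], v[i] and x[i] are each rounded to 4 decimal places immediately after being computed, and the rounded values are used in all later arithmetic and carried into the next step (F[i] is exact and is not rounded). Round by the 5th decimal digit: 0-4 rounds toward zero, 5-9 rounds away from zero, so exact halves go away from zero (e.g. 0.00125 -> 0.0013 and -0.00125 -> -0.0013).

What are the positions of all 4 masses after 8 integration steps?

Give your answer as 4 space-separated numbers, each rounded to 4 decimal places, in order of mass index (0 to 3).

Answer: 5.4586 12.0123 16.6187 21.8471

Derivation:
Step 0: x=[7.0000 11.0000 17.0000 21.0000] v=[0.0000 1.0000 0.0000 0.0000]
Step 1: x=[6.9063 11.3750 16.8750 21.0625] v=[-0.3750 1.5000 -0.5000 0.2500]
Step 2: x=[6.7364 11.8145 16.6680 21.1758] v=[-0.6797 1.7578 -0.8281 0.4531]
Step 3: x=[6.5147 12.2399 16.4394 21.3199] v=[-0.8870 1.7017 -0.9145 0.5762]
Step 4: x=[6.2683 12.5700 16.2533 21.4714] v=[-0.9857 1.3203 -0.7443 0.6061]
Step 5: x=[6.0229 12.7364 16.1632 21.6093] v=[-0.9815 0.6657 -0.3606 0.5516]
Step 6: x=[5.7991 12.6974 16.1993 21.7193] v=[-0.8952 -0.1560 0.1442 0.4401]
Step 7: x=[5.6097 12.4461 16.3615 21.7968] v=[-0.7578 -1.0051 0.6487 0.3101]
Step 8: x=[5.4586 12.0123 16.6187 21.8471] v=[-0.6045 -1.7354 1.0287 0.2013]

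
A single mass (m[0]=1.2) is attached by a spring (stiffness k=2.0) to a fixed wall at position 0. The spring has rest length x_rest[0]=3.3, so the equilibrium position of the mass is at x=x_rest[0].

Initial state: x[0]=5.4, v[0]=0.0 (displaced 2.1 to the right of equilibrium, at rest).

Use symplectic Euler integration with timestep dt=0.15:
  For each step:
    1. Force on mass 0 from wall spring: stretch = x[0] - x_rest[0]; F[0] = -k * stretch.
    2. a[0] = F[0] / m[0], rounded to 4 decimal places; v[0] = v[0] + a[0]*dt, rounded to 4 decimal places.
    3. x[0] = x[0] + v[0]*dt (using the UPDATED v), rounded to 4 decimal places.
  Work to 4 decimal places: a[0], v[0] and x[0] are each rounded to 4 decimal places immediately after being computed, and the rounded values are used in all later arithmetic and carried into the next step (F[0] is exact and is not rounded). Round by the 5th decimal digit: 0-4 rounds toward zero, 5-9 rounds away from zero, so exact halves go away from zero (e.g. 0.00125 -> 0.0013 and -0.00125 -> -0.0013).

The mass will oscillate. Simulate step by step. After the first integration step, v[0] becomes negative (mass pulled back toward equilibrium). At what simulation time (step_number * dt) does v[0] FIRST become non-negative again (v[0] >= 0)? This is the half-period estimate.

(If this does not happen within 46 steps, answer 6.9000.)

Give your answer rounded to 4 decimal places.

Answer: 2.5500

Derivation:
Step 0: x=[5.4000] v=[0.0000]
Step 1: x=[5.3213] v=[-0.5250]
Step 2: x=[5.1668] v=[-1.0303]
Step 3: x=[4.9423] v=[-1.4970]
Step 4: x=[4.6562] v=[-1.9076]
Step 5: x=[4.3192] v=[-2.2466]
Step 6: x=[3.9440] v=[-2.5014]
Step 7: x=[3.5446] v=[-2.6624]
Step 8: x=[3.1361] v=[-2.7236]
Step 9: x=[2.7337] v=[-2.6826]
Step 10: x=[2.3526] v=[-2.5410]
Step 11: x=[2.0070] v=[-2.3042]
Step 12: x=[1.7099] v=[-1.9810]
Step 13: x=[1.4724] v=[-1.5835]
Step 14: x=[1.3034] v=[-1.1266]
Step 15: x=[1.2093] v=[-0.6274]
Step 16: x=[1.1936] v=[-0.1047]
Step 17: x=[1.2569] v=[0.4219]
First v>=0 after going negative at step 17, time=2.5500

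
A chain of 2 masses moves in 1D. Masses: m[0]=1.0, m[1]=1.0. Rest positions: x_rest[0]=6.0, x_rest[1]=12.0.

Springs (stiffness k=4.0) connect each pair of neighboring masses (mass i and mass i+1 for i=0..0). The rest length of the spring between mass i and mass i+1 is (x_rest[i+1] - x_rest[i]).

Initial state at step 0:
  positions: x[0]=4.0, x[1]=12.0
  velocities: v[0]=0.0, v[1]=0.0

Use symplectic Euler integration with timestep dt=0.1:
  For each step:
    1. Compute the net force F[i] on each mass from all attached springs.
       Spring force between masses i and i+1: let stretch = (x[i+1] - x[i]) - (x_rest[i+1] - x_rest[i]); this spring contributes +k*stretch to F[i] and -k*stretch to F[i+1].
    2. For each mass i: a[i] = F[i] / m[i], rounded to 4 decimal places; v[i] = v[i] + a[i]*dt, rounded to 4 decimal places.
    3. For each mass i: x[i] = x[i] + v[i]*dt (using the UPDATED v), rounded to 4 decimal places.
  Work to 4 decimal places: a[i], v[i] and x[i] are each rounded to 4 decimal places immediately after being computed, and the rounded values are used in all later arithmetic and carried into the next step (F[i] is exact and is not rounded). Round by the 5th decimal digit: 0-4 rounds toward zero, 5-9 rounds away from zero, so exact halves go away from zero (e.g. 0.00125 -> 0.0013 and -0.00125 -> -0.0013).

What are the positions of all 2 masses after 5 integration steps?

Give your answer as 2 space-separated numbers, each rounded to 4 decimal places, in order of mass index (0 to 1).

Answer: 4.9899 11.0101

Derivation:
Step 0: x=[4.0000 12.0000] v=[0.0000 0.0000]
Step 1: x=[4.0800 11.9200] v=[0.8000 -0.8000]
Step 2: x=[4.2336 11.7664] v=[1.5360 -1.5360]
Step 3: x=[4.4485 11.5515] v=[2.1491 -2.1491]
Step 4: x=[4.7075 11.2925] v=[2.5903 -2.5903]
Step 5: x=[4.9899 11.0101] v=[2.8243 -2.8243]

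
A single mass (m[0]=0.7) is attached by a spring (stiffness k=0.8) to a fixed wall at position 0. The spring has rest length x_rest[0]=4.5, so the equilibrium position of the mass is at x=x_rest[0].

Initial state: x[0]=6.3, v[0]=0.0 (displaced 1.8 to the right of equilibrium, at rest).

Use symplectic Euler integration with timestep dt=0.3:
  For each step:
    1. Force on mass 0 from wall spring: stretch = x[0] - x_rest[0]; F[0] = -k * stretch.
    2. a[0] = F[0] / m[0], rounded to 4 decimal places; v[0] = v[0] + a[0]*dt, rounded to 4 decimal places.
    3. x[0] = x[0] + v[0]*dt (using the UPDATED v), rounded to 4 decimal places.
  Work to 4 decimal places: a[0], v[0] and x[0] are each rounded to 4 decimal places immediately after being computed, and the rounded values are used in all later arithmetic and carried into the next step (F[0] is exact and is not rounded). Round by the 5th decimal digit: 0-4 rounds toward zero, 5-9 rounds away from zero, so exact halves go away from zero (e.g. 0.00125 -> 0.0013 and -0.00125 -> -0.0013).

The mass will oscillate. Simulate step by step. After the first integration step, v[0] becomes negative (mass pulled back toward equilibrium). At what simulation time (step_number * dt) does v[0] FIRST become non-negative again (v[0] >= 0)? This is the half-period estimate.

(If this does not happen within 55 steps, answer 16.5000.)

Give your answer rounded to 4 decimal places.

Answer: 3.0000

Derivation:
Step 0: x=[6.3000] v=[0.0000]
Step 1: x=[6.1149] v=[-0.6171]
Step 2: x=[5.7637] v=[-1.1708]
Step 3: x=[5.2825] v=[-1.6041]
Step 4: x=[4.7208] v=[-1.8724]
Step 5: x=[4.1364] v=[-1.9481]
Step 6: x=[3.5894] v=[-1.8235]
Step 7: x=[3.1360] v=[-1.5113]
Step 8: x=[2.8229] v=[-1.0436]
Step 9: x=[2.6823] v=[-0.4686]
Step 10: x=[2.7287] v=[0.1546]
First v>=0 after going negative at step 10, time=3.0000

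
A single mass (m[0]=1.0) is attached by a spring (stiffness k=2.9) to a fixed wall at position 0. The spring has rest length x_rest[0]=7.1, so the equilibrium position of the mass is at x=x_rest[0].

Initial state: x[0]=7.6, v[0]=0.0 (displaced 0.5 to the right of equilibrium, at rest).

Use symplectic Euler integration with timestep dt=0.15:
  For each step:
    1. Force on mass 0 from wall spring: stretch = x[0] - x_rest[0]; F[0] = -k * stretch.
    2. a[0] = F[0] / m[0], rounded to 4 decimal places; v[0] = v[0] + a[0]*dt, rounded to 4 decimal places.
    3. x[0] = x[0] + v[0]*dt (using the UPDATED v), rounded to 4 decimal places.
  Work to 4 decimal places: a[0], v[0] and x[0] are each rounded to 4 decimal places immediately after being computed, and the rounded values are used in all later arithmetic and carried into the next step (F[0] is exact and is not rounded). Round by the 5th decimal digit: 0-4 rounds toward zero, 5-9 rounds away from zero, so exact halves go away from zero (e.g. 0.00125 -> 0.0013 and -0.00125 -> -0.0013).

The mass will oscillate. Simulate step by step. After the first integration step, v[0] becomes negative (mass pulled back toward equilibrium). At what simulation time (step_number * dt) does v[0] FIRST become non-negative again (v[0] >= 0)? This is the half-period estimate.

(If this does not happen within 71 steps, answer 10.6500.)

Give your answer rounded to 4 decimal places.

Step 0: x=[7.6000] v=[0.0000]
Step 1: x=[7.5674] v=[-0.2175]
Step 2: x=[7.5043] v=[-0.4208]
Step 3: x=[7.4148] v=[-0.5967]
Step 4: x=[7.3048] v=[-0.7336]
Step 5: x=[7.1814] v=[-0.8227]
Step 6: x=[7.0527] v=[-0.8581]
Step 7: x=[6.9271] v=[-0.8375]
Step 8: x=[6.8128] v=[-0.7623]
Step 9: x=[6.7172] v=[-0.6374]
Step 10: x=[6.6466] v=[-0.4709]
Step 11: x=[6.6055] v=[-0.2737]
Step 12: x=[6.5967] v=[-0.0586]
Step 13: x=[6.6207] v=[0.1603]
First v>=0 after going negative at step 13, time=1.9500

Answer: 1.9500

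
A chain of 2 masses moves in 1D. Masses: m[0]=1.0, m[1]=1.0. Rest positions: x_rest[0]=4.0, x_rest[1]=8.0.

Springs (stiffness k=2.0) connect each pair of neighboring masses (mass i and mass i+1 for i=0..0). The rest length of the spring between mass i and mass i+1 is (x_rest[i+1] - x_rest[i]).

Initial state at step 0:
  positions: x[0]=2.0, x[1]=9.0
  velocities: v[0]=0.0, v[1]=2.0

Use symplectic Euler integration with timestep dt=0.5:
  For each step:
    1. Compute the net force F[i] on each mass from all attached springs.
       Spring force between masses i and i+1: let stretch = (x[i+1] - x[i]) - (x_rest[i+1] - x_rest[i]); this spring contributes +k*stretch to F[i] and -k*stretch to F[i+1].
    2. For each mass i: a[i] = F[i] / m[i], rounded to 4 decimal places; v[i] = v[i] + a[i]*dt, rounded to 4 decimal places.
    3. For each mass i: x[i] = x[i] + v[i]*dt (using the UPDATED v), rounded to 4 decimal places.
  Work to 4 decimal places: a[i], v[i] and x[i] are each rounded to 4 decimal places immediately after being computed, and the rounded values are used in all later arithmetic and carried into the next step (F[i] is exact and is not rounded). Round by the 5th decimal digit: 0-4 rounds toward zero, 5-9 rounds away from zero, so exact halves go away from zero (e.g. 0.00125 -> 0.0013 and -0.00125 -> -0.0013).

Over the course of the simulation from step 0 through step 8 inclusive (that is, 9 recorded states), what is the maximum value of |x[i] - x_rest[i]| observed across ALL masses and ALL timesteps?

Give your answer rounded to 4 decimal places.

Answer: 4.5000

Derivation:
Step 0: x=[2.0000 9.0000] v=[0.0000 2.0000]
Step 1: x=[3.5000 8.5000] v=[3.0000 -1.0000]
Step 2: x=[5.5000 7.5000] v=[4.0000 -2.0000]
Step 3: x=[6.5000 7.5000] v=[2.0000 0.0000]
Step 4: x=[6.0000 9.0000] v=[-1.0000 3.0000]
Step 5: x=[5.0000 11.0000] v=[-2.0000 4.0000]
Step 6: x=[5.0000 12.0000] v=[0.0000 2.0000]
Step 7: x=[6.5000 11.5000] v=[3.0000 -1.0000]
Step 8: x=[8.5000 10.5000] v=[4.0000 -2.0000]
Max displacement = 4.5000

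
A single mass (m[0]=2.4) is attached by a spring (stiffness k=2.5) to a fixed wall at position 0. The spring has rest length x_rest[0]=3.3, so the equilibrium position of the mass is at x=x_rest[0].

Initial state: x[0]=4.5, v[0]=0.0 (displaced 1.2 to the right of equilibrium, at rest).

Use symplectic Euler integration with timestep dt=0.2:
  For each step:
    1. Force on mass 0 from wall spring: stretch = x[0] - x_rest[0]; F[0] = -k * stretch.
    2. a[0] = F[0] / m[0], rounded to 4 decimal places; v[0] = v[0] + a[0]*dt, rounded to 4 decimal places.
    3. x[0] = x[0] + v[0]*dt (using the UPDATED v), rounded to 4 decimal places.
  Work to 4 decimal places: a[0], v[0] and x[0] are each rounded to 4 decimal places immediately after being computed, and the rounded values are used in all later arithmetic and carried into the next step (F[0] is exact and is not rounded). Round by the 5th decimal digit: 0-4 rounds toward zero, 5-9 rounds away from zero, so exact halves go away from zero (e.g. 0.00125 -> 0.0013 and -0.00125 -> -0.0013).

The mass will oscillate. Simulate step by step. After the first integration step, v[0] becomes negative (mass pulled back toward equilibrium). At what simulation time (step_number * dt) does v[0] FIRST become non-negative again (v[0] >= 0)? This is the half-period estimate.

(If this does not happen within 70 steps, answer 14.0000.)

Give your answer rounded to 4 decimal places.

Answer: 3.2000

Derivation:
Step 0: x=[4.5000] v=[0.0000]
Step 1: x=[4.4500] v=[-0.2500]
Step 2: x=[4.3521] v=[-0.4896]
Step 3: x=[4.2103] v=[-0.7088]
Step 4: x=[4.0306] v=[-0.8984]
Step 5: x=[3.8205] v=[-1.0506]
Step 6: x=[3.5887] v=[-1.1590]
Step 7: x=[3.3449] v=[-1.2191]
Step 8: x=[3.0992] v=[-1.2285]
Step 9: x=[2.8619] v=[-1.1867]
Step 10: x=[2.6428] v=[-1.0954]
Step 11: x=[2.4511] v=[-0.9585]
Step 12: x=[2.2948] v=[-0.7816]
Step 13: x=[2.1804] v=[-0.5722]
Step 14: x=[2.1126] v=[-0.3389]
Step 15: x=[2.0943] v=[-0.0915]
Step 16: x=[2.1262] v=[0.1597]
First v>=0 after going negative at step 16, time=3.2000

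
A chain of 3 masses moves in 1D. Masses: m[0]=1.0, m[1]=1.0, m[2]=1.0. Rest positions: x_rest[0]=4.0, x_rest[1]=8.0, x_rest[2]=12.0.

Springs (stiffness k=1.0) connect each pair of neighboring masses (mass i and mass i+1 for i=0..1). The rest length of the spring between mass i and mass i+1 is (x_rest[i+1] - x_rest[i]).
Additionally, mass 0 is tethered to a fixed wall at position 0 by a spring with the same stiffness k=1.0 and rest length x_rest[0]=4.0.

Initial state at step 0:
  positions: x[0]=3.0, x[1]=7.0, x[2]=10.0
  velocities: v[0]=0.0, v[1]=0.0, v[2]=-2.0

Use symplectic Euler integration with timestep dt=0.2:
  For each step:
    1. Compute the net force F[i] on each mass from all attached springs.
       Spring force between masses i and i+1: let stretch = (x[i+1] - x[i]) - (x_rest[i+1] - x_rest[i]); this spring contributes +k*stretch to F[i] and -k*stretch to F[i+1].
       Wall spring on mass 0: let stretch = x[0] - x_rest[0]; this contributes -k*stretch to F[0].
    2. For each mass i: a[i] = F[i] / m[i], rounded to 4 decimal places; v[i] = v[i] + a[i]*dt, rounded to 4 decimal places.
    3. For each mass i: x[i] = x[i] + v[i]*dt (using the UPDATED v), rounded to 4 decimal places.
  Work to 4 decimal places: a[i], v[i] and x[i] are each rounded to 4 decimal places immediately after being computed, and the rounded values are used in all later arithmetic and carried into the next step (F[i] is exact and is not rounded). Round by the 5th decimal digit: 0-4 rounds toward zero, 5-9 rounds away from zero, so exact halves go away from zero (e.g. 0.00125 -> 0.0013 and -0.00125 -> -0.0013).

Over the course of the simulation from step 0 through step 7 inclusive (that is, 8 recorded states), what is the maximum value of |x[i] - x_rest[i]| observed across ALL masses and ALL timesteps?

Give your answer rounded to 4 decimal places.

Answer: 3.2610

Derivation:
Step 0: x=[3.0000 7.0000 10.0000] v=[0.0000 0.0000 -2.0000]
Step 1: x=[3.0400 6.9600 9.6400] v=[0.2000 -0.2000 -1.8000]
Step 2: x=[3.1152 6.8704 9.3328] v=[0.3760 -0.4480 -1.5360]
Step 3: x=[3.2160 6.7291 9.0871] v=[0.5040 -0.7066 -1.2285]
Step 4: x=[3.3287 6.5416 8.9071] v=[0.5634 -0.9376 -0.9001]
Step 5: x=[3.4367 6.3202 8.7925] v=[0.5402 -1.1071 -0.5732]
Step 6: x=[3.5226 6.0823 8.7390] v=[0.4296 -1.1893 -0.2677]
Step 7: x=[3.5700 5.8483 8.7392] v=[0.2370 -1.1699 0.0010]
Max displacement = 3.2610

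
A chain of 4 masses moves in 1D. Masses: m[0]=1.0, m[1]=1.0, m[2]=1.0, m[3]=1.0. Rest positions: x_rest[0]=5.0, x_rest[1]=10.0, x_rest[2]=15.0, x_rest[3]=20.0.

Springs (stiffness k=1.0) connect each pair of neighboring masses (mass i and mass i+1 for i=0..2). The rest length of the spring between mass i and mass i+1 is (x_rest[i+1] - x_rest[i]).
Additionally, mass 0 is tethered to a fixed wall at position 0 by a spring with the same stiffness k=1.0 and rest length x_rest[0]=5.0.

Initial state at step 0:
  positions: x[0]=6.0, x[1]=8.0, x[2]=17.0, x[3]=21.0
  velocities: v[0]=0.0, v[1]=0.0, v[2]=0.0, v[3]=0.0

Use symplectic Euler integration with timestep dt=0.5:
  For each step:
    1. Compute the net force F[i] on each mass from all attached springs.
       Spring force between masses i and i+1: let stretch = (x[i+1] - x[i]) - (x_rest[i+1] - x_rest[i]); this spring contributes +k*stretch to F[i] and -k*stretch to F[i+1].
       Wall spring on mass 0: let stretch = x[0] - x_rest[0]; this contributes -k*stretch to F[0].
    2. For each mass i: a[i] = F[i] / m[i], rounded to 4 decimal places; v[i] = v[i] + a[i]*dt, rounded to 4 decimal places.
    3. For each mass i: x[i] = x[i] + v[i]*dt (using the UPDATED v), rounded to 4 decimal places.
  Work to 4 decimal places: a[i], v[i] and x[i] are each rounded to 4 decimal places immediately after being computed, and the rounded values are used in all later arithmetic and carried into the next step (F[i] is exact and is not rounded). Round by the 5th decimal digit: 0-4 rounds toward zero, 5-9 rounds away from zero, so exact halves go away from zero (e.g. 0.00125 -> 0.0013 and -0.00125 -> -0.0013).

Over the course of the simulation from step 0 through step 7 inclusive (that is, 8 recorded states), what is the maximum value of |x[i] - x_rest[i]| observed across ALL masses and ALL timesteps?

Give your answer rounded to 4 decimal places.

Answer: 2.5469

Derivation:
Step 0: x=[6.0000 8.0000 17.0000 21.0000] v=[0.0000 0.0000 0.0000 0.0000]
Step 1: x=[5.0000 9.7500 15.7500 21.2500] v=[-2.0000 3.5000 -2.5000 0.5000]
Step 2: x=[3.9375 11.8125 14.3750 21.3750] v=[-2.1250 4.1250 -2.7500 0.2500]
Step 3: x=[3.8594 12.5469 14.1094 21.0000] v=[-0.1563 1.4688 -0.5313 -0.7500]
Step 4: x=[4.9883 11.5001 15.1758 20.1524] v=[2.2578 -2.0937 2.1328 -1.6953]
Step 5: x=[6.4981 9.7442 16.5675 19.3106] v=[3.0196 -3.5118 2.7833 -1.6836]
Step 6: x=[7.1949 8.8826 16.9391 19.0330] v=[1.3936 -1.7232 0.7432 -0.5552]
Step 7: x=[6.5149 9.6132 15.8201 19.4820] v=[-1.3600 1.4612 -2.2381 0.8979]
Max displacement = 2.5469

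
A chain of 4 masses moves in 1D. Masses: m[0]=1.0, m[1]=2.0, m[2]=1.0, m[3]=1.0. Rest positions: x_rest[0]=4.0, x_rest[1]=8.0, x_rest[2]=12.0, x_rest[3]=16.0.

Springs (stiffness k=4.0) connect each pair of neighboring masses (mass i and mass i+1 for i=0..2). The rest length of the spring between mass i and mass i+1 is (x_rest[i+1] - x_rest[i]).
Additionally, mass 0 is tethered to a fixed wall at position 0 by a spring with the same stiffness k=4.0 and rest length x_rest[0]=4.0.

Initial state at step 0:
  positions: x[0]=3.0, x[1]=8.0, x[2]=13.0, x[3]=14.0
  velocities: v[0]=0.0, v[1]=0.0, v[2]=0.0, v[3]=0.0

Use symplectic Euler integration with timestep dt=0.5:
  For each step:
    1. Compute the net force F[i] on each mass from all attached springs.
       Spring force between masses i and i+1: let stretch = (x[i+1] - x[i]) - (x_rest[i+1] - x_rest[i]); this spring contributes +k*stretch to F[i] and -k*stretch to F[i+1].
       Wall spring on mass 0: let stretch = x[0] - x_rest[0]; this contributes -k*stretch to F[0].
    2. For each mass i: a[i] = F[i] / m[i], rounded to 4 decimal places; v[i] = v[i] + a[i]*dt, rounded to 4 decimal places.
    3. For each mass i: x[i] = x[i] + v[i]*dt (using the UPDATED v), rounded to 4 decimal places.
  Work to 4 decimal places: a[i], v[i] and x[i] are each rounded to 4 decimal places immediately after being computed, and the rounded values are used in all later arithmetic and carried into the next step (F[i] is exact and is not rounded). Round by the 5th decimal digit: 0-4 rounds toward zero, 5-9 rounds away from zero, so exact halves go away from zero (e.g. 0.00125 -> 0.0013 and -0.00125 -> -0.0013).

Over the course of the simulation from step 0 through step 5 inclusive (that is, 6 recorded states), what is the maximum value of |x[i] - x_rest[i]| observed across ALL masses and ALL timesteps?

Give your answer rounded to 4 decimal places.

Answer: 3.0000

Derivation:
Step 0: x=[3.0000 8.0000 13.0000 14.0000] v=[0.0000 0.0000 0.0000 0.0000]
Step 1: x=[5.0000 8.0000 9.0000 17.0000] v=[4.0000 0.0000 -8.0000 6.0000]
Step 2: x=[5.0000 7.0000 12.0000 16.0000] v=[0.0000 -2.0000 6.0000 -2.0000]
Step 3: x=[2.0000 7.5000 14.0000 15.0000] v=[-6.0000 1.0000 4.0000 -2.0000]
Step 4: x=[2.5000 8.5000 10.5000 17.0000] v=[1.0000 2.0000 -7.0000 4.0000]
Step 5: x=[6.5000 7.5000 11.5000 16.5000] v=[8.0000 -2.0000 2.0000 -1.0000]
Max displacement = 3.0000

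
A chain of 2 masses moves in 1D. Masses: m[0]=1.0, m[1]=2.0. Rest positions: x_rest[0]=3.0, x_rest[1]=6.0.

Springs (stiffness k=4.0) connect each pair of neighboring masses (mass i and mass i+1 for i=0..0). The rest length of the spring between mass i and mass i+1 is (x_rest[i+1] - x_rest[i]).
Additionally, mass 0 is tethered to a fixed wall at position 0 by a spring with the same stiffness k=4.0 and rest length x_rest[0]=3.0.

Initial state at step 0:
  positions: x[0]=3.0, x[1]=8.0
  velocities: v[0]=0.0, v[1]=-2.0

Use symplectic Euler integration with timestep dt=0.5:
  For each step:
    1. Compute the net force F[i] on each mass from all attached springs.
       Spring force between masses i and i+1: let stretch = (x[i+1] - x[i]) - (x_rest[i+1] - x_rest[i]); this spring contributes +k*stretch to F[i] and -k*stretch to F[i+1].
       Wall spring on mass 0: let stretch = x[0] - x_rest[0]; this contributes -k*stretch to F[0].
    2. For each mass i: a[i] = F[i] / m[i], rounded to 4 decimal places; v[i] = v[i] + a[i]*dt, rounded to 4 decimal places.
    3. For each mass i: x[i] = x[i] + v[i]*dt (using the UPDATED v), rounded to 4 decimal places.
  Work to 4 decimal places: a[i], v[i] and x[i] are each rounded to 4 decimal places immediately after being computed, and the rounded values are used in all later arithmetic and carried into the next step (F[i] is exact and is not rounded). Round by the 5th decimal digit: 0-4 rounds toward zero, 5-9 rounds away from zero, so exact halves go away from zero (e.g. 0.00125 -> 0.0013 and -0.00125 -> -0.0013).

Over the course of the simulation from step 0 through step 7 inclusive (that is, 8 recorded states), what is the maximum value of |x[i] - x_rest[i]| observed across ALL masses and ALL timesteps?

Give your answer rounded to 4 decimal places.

Step 0: x=[3.0000 8.0000] v=[0.0000 -2.0000]
Step 1: x=[5.0000 6.0000] v=[4.0000 -4.0000]
Step 2: x=[3.0000 5.0000] v=[-4.0000 -2.0000]
Step 3: x=[0.0000 4.5000] v=[-6.0000 -1.0000]
Step 4: x=[1.5000 3.2500] v=[3.0000 -2.5000]
Step 5: x=[3.2500 2.6250] v=[3.5000 -1.2500]
Step 6: x=[1.1250 3.8125] v=[-4.2500 2.3750]
Step 7: x=[0.5625 5.1563] v=[-1.1250 2.6875]
Max displacement = 3.3750

Answer: 3.3750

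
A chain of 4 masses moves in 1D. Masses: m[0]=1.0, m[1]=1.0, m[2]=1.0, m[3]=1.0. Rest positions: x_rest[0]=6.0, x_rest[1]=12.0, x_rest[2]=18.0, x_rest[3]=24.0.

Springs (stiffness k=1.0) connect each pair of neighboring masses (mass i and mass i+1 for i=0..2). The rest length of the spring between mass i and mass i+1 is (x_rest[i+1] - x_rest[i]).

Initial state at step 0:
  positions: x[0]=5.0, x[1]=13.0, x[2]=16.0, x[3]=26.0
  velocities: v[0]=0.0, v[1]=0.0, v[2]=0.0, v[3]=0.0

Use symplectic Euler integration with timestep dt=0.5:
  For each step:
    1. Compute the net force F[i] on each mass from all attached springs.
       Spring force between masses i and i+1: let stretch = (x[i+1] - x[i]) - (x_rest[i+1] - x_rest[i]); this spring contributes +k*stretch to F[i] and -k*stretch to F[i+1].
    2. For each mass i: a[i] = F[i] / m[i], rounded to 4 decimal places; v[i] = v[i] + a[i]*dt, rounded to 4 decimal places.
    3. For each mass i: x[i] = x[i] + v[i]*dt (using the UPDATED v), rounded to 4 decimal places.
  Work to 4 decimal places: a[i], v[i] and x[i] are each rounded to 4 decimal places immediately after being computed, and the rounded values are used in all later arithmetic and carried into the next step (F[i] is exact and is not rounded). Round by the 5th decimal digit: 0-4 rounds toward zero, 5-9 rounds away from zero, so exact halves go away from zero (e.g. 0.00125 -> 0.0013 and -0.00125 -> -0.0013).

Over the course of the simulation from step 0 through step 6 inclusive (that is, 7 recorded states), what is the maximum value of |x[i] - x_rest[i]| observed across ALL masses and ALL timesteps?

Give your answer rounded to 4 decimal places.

Step 0: x=[5.0000 13.0000 16.0000 26.0000] v=[0.0000 0.0000 0.0000 0.0000]
Step 1: x=[5.5000 11.7500 17.7500 25.0000] v=[1.0000 -2.5000 3.5000 -2.0000]
Step 2: x=[6.0625 10.4375 19.8125 23.6875] v=[1.1250 -2.6250 4.1250 -2.6250]
Step 3: x=[6.2188 10.3750 20.5000 22.9063] v=[0.3125 -0.1250 1.3750 -1.5625]
Step 4: x=[5.9141 11.8047 19.2578 23.0235] v=[-0.6094 2.8594 -2.4844 0.2344]
Step 5: x=[5.5821 13.6251 17.0938 23.6993] v=[-0.6641 3.6407 -4.3281 1.3516]
Step 6: x=[5.7608 14.3019 15.7140 24.2238] v=[0.3574 1.3536 -2.7597 1.0489]
Max displacement = 2.5000

Answer: 2.5000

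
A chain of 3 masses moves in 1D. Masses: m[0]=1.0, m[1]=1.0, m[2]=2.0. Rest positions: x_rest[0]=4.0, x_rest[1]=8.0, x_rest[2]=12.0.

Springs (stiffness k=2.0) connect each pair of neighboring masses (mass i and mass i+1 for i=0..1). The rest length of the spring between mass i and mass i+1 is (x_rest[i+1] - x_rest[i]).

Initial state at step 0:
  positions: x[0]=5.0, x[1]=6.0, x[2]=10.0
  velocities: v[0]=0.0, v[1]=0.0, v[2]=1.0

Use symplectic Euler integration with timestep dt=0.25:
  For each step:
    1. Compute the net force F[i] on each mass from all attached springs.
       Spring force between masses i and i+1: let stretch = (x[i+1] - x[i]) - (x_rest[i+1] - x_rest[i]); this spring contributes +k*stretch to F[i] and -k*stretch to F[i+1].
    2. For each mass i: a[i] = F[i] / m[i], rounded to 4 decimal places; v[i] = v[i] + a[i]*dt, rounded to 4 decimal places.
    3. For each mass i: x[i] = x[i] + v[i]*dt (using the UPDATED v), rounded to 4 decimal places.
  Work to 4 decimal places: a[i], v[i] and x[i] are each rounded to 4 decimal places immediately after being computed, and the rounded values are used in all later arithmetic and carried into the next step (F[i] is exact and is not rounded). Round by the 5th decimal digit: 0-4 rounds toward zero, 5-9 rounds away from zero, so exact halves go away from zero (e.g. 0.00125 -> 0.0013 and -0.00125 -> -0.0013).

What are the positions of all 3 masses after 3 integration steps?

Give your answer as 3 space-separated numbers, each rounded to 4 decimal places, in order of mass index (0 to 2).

Step 0: x=[5.0000 6.0000 10.0000] v=[0.0000 0.0000 1.0000]
Step 1: x=[4.6250 6.3750 10.2500] v=[-1.5000 1.5000 1.0000]
Step 2: x=[3.9688 7.0156 10.5078] v=[-2.6250 2.5625 1.0313]
Step 3: x=[3.1934 7.7119 10.7974] v=[-3.1016 2.7852 1.1583]

Answer: 3.1934 7.7119 10.7974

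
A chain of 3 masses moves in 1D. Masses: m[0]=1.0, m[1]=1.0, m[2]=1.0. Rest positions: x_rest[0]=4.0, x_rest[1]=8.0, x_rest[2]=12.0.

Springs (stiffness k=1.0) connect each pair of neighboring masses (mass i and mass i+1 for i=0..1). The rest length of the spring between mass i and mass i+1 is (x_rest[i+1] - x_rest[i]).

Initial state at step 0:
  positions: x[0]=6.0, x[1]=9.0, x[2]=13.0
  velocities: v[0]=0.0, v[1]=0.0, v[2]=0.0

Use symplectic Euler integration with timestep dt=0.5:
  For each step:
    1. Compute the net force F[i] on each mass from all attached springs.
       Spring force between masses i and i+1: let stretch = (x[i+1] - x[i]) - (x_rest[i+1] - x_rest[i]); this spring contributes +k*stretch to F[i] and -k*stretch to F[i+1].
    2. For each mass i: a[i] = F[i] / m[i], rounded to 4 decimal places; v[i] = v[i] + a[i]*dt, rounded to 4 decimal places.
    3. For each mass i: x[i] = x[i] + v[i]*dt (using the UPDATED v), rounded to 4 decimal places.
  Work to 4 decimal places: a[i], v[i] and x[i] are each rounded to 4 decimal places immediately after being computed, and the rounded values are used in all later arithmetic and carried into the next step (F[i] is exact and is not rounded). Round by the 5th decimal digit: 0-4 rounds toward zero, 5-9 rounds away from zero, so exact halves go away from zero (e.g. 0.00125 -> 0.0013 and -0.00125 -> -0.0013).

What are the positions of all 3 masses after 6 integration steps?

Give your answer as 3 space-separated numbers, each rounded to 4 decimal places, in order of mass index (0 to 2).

Answer: 4.9879 9.0022 14.0102

Derivation:
Step 0: x=[6.0000 9.0000 13.0000] v=[0.0000 0.0000 0.0000]
Step 1: x=[5.7500 9.2500 13.0000] v=[-0.5000 0.5000 0.0000]
Step 2: x=[5.3750 9.5625 13.0625] v=[-0.7500 0.6250 0.1250]
Step 3: x=[5.0469 9.7032 13.2500] v=[-0.6563 0.2813 0.3750]
Step 4: x=[4.8828 9.5665 13.5508] v=[-0.3282 -0.2735 0.6016]
Step 5: x=[4.8897 9.2549 13.8556] v=[0.0137 -0.6232 0.6095]
Step 6: x=[4.9879 9.0022 14.0102] v=[0.1963 -0.5055 0.3092]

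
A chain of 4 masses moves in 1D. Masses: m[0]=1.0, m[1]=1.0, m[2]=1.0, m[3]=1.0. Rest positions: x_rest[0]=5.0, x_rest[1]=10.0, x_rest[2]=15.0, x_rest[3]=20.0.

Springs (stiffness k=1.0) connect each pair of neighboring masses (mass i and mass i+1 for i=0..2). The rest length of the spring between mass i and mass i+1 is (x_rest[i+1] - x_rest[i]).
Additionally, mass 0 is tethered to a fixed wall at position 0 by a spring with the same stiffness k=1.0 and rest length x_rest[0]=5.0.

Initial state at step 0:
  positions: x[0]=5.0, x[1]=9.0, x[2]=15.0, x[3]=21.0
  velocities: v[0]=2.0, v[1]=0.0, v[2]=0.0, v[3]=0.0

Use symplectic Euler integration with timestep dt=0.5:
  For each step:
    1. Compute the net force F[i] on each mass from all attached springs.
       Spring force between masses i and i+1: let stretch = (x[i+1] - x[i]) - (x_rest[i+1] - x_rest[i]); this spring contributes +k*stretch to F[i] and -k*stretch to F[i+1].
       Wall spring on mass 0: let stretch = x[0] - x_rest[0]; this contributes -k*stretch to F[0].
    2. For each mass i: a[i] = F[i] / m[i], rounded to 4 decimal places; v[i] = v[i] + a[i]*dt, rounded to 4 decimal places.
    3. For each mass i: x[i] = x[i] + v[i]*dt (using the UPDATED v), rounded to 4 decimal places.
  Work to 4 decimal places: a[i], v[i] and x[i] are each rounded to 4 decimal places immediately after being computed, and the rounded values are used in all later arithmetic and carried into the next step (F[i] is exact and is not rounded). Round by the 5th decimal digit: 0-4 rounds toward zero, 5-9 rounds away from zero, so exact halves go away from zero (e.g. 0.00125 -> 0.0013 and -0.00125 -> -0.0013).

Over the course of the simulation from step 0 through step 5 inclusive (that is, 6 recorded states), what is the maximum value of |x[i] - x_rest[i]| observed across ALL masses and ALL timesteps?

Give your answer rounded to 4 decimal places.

Step 0: x=[5.0000 9.0000 15.0000 21.0000] v=[2.0000 0.0000 0.0000 0.0000]
Step 1: x=[5.7500 9.5000 15.0000 20.7500] v=[1.5000 1.0000 0.0000 -0.5000]
Step 2: x=[6.0000 10.4375 15.0625 20.3125] v=[0.5000 1.8750 0.1250 -0.8750]
Step 3: x=[5.8594 11.4219 15.2813 19.8125] v=[-0.2813 1.9688 0.4375 -1.0000]
Step 4: x=[5.6445 11.9806 15.6680 19.4297] v=[-0.4298 1.1173 0.7734 -0.7656]
Step 5: x=[5.6025 11.8771 16.0733 19.3565] v=[-0.0840 -0.2071 0.8106 -0.1465]
Max displacement = 1.9806

Answer: 1.9806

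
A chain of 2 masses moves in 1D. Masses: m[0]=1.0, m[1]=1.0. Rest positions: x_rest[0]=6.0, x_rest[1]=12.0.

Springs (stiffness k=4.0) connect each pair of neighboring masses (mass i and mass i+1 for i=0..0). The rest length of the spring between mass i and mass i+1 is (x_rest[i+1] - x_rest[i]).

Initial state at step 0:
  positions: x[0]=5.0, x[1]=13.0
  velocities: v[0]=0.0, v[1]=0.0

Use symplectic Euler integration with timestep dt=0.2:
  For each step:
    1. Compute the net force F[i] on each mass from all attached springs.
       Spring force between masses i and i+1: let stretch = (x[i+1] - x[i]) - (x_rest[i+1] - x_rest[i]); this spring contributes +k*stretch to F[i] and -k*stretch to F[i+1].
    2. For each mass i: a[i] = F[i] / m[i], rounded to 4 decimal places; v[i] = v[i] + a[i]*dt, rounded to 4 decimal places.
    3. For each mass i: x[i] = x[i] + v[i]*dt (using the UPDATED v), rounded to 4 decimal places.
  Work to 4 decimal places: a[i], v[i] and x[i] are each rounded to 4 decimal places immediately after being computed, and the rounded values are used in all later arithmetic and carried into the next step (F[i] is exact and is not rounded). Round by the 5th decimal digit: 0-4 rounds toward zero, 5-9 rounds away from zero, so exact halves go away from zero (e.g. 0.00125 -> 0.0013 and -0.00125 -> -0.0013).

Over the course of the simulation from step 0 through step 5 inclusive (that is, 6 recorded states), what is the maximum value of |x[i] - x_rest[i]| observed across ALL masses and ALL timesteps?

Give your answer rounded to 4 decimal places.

Step 0: x=[5.0000 13.0000] v=[0.0000 0.0000]
Step 1: x=[5.3200 12.6800] v=[1.6000 -1.6000]
Step 2: x=[5.8576 12.1424] v=[2.6880 -2.6880]
Step 3: x=[6.4408 11.5592] v=[2.9158 -2.9158]
Step 4: x=[6.8829 11.1171] v=[2.2105 -2.2105]
Step 5: x=[7.0425 10.9575] v=[0.7979 -0.7979]
Max displacement = 1.0425

Answer: 1.0425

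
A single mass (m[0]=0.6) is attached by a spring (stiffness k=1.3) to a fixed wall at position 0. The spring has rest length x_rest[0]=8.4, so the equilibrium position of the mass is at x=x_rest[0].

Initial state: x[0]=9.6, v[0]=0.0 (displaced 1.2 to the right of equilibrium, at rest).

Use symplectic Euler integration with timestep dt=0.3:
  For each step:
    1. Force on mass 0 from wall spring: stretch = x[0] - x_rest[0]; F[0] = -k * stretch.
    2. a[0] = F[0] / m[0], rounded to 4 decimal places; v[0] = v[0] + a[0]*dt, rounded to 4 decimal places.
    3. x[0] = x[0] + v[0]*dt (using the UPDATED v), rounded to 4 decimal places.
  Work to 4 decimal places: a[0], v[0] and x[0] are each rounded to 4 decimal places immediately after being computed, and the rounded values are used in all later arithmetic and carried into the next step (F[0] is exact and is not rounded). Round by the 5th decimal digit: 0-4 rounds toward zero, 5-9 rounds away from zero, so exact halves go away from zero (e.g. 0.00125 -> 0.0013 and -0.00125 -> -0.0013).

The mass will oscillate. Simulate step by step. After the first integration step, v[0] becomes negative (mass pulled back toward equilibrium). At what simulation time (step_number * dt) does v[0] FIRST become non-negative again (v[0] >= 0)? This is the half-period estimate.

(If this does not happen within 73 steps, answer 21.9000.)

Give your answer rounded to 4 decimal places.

Answer: 2.4000

Derivation:
Step 0: x=[9.6000] v=[0.0000]
Step 1: x=[9.3660] v=[-0.7800]
Step 2: x=[8.9436] v=[-1.4079]
Step 3: x=[8.4152] v=[-1.7612]
Step 4: x=[7.8839] v=[-1.7711]
Step 5: x=[7.4532] v=[-1.4356]
Step 6: x=[7.2071] v=[-0.8202]
Step 7: x=[7.1937] v=[-0.0448]
Step 8: x=[7.4155] v=[0.7393]
First v>=0 after going negative at step 8, time=2.4000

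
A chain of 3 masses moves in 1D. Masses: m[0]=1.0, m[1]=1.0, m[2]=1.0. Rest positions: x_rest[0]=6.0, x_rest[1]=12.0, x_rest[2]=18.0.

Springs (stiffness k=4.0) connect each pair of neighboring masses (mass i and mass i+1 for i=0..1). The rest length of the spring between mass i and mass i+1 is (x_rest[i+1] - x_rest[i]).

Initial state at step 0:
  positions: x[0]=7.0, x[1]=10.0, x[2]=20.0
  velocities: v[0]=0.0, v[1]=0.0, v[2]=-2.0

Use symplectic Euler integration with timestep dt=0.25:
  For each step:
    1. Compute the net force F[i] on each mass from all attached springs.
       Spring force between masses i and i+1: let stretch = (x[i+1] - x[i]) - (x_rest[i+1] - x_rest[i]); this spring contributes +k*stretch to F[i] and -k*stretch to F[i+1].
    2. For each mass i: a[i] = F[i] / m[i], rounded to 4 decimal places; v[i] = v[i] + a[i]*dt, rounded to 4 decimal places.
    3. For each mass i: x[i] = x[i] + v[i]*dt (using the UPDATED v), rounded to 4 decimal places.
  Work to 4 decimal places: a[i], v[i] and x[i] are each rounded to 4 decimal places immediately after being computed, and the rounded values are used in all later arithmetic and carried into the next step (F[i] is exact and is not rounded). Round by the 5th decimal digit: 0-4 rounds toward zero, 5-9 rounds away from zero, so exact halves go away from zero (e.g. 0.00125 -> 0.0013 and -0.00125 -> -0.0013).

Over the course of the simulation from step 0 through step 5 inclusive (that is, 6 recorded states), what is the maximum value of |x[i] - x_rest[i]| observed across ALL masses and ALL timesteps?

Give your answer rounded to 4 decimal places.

Answer: 2.5156

Derivation:
Step 0: x=[7.0000 10.0000 20.0000] v=[0.0000 0.0000 -2.0000]
Step 1: x=[6.2500 11.7500 18.5000] v=[-3.0000 7.0000 -6.0000]
Step 2: x=[5.3750 13.8125 16.8125] v=[-3.5000 8.2500 -6.7500]
Step 3: x=[5.1094 14.5156 15.8750] v=[-1.0625 2.8125 -3.7500]
Step 4: x=[5.6953 13.2070 16.0977] v=[2.3437 -5.2343 0.8906]
Step 5: x=[6.6592 10.7432 17.0977] v=[3.8554 -9.8553 3.9999]
Max displacement = 2.5156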